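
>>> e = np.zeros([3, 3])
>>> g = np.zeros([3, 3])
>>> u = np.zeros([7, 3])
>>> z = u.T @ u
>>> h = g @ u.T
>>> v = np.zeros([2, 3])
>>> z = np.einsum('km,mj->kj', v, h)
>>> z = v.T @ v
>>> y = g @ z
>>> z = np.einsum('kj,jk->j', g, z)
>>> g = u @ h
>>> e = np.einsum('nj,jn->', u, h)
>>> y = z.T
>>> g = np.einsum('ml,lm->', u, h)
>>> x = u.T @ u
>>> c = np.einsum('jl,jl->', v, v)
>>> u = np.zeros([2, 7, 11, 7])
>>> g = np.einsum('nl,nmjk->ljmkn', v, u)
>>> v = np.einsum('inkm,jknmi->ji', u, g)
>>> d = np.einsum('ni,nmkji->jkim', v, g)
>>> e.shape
()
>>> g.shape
(3, 11, 7, 7, 2)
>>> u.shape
(2, 7, 11, 7)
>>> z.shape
(3,)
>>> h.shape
(3, 7)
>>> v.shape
(3, 2)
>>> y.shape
(3,)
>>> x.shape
(3, 3)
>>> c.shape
()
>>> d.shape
(7, 7, 2, 11)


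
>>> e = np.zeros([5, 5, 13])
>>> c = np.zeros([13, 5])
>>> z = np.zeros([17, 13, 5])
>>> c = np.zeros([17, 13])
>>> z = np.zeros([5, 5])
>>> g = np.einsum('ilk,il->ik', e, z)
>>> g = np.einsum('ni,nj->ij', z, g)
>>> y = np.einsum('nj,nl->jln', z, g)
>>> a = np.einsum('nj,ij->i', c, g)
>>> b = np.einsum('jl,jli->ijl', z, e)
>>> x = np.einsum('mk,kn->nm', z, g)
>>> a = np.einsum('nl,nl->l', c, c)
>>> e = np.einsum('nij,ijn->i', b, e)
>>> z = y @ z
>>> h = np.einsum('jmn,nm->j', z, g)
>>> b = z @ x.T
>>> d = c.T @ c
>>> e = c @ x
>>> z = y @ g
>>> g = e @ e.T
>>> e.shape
(17, 5)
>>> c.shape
(17, 13)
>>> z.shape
(5, 13, 13)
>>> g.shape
(17, 17)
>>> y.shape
(5, 13, 5)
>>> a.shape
(13,)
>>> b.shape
(5, 13, 13)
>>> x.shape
(13, 5)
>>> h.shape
(5,)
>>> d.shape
(13, 13)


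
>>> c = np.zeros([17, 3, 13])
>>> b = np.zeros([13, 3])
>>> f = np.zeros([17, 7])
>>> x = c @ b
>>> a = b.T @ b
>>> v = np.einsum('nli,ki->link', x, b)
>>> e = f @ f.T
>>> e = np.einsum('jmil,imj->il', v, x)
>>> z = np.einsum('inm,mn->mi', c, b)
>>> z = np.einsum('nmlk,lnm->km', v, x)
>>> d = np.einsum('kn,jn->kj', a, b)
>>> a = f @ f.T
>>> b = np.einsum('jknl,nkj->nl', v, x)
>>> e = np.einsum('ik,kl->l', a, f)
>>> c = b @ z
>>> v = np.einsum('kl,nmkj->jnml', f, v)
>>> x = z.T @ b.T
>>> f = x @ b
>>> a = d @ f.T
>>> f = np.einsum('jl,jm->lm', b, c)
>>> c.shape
(17, 3)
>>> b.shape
(17, 13)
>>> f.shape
(13, 3)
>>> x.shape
(3, 17)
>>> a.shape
(3, 3)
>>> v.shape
(13, 3, 3, 7)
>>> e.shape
(7,)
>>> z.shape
(13, 3)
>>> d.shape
(3, 13)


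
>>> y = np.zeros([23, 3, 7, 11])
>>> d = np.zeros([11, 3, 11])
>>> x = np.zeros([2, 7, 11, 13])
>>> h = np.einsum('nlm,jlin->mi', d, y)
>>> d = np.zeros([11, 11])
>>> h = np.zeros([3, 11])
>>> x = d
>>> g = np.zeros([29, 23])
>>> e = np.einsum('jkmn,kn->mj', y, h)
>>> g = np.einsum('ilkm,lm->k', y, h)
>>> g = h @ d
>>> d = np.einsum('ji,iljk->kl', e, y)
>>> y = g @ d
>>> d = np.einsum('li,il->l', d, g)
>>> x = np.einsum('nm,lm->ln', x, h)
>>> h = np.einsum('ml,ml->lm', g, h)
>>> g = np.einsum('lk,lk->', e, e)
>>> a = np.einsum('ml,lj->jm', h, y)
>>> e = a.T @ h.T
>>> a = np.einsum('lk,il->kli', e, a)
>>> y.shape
(3, 3)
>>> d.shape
(11,)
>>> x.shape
(3, 11)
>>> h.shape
(11, 3)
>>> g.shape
()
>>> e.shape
(11, 11)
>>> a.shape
(11, 11, 3)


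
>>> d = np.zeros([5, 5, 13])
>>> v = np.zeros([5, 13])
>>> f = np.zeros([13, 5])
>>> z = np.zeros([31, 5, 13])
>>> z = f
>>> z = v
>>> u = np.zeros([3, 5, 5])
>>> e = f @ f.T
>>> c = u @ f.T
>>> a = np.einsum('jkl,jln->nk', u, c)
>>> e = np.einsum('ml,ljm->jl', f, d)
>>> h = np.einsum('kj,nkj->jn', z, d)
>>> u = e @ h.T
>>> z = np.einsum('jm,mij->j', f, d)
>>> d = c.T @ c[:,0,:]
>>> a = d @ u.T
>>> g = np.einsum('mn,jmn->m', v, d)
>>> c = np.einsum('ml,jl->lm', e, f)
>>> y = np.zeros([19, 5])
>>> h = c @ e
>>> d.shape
(13, 5, 13)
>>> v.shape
(5, 13)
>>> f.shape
(13, 5)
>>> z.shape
(13,)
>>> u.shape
(5, 13)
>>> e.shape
(5, 5)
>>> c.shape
(5, 5)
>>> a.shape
(13, 5, 5)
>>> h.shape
(5, 5)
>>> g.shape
(5,)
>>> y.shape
(19, 5)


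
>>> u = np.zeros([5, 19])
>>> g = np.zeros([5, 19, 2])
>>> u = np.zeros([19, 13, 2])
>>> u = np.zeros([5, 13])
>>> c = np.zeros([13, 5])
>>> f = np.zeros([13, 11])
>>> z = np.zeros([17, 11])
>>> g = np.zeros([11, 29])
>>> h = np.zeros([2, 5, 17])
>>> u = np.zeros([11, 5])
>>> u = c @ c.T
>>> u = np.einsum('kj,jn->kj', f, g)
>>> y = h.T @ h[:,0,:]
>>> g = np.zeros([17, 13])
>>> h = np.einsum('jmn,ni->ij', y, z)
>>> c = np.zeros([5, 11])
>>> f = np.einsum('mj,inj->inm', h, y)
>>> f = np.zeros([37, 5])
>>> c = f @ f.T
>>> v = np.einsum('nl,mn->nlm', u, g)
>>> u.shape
(13, 11)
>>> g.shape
(17, 13)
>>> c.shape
(37, 37)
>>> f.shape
(37, 5)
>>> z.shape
(17, 11)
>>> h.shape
(11, 17)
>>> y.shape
(17, 5, 17)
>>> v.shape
(13, 11, 17)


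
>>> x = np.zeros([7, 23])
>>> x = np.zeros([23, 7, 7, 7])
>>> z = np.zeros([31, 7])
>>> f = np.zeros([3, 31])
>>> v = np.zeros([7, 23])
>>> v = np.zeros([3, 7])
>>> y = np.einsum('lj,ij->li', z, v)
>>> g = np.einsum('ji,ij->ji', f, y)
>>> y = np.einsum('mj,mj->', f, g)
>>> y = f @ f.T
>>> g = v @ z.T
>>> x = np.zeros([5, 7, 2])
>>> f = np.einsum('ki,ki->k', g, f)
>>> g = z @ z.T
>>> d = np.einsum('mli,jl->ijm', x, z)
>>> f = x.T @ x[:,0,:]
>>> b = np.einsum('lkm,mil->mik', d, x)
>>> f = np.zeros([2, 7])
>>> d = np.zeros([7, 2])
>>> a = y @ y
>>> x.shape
(5, 7, 2)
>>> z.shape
(31, 7)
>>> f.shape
(2, 7)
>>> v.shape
(3, 7)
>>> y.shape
(3, 3)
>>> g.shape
(31, 31)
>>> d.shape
(7, 2)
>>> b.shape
(5, 7, 31)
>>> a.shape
(3, 3)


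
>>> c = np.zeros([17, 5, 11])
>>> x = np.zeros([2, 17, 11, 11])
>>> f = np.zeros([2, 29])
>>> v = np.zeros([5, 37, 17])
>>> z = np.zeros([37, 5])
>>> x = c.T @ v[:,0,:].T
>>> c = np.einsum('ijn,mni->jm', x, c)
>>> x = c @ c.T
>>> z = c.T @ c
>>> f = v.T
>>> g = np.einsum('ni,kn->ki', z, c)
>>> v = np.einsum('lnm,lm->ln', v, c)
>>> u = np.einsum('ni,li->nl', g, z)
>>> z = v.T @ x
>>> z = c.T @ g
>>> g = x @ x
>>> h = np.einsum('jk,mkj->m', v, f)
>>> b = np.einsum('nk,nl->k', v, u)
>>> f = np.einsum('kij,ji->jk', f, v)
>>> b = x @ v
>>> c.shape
(5, 17)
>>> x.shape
(5, 5)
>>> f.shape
(5, 17)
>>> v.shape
(5, 37)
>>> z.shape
(17, 17)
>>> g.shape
(5, 5)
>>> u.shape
(5, 17)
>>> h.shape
(17,)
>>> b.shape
(5, 37)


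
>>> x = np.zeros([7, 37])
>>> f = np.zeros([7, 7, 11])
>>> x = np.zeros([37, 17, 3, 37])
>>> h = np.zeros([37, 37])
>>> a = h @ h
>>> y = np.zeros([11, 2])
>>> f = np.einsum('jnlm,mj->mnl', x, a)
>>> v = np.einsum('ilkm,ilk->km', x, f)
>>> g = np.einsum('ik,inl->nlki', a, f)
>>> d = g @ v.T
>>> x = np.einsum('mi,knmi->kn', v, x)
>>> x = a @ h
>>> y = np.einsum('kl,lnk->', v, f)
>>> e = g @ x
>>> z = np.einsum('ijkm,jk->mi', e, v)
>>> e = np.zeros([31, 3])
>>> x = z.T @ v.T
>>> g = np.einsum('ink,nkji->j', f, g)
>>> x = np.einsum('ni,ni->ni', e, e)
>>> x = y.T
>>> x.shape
()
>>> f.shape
(37, 17, 3)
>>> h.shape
(37, 37)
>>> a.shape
(37, 37)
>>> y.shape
()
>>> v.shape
(3, 37)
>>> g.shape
(37,)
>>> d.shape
(17, 3, 37, 3)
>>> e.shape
(31, 3)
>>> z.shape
(37, 17)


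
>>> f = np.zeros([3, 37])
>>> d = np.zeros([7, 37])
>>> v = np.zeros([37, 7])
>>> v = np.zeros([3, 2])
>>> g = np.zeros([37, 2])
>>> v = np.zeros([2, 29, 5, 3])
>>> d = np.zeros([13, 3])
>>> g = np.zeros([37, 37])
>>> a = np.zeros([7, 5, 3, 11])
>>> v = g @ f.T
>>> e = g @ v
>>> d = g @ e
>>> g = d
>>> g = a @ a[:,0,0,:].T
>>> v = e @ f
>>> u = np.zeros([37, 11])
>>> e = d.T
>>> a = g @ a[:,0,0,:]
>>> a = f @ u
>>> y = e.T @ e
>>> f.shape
(3, 37)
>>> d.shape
(37, 3)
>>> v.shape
(37, 37)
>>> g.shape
(7, 5, 3, 7)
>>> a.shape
(3, 11)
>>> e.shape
(3, 37)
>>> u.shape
(37, 11)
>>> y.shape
(37, 37)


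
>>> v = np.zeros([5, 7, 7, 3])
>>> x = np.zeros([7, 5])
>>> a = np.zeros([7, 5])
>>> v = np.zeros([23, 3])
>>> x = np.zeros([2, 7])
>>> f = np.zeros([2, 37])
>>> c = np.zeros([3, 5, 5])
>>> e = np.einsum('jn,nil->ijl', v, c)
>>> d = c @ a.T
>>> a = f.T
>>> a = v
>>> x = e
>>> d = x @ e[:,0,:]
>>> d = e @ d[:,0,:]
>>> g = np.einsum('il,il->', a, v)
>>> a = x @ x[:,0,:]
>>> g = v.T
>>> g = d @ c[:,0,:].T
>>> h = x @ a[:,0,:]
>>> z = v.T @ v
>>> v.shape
(23, 3)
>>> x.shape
(5, 23, 5)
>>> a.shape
(5, 23, 5)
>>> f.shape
(2, 37)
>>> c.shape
(3, 5, 5)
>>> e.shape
(5, 23, 5)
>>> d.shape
(5, 23, 5)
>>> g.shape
(5, 23, 3)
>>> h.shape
(5, 23, 5)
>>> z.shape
(3, 3)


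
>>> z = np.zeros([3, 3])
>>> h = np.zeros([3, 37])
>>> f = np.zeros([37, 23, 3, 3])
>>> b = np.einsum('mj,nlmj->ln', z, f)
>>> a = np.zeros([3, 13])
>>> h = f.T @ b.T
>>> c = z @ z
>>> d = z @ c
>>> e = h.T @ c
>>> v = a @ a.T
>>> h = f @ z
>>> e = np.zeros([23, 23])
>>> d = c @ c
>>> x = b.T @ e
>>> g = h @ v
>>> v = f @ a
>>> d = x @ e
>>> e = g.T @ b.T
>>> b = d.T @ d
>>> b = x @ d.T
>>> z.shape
(3, 3)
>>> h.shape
(37, 23, 3, 3)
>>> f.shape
(37, 23, 3, 3)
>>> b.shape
(37, 37)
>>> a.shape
(3, 13)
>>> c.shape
(3, 3)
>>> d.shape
(37, 23)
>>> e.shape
(3, 3, 23, 23)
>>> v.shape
(37, 23, 3, 13)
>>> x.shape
(37, 23)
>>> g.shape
(37, 23, 3, 3)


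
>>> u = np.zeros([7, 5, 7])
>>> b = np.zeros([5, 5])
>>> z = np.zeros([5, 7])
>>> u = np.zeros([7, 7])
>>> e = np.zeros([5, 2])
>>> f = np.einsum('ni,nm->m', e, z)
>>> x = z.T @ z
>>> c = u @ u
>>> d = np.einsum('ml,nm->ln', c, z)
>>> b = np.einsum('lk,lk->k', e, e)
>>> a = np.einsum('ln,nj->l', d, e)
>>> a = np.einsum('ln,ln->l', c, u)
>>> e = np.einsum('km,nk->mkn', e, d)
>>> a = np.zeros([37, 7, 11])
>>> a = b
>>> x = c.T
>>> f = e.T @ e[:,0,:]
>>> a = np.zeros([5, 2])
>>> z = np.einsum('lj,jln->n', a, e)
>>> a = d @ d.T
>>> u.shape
(7, 7)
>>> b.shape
(2,)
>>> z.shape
(7,)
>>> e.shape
(2, 5, 7)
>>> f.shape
(7, 5, 7)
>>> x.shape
(7, 7)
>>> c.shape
(7, 7)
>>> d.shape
(7, 5)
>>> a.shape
(7, 7)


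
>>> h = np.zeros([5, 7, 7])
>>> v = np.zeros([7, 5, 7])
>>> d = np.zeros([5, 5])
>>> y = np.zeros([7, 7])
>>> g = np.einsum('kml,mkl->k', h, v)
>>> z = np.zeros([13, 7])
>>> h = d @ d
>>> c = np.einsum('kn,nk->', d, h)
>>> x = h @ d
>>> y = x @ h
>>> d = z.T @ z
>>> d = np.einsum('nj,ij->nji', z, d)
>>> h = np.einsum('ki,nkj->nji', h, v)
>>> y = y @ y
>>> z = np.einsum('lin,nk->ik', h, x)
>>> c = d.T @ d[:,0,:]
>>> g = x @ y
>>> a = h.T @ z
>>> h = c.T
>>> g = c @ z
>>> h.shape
(7, 7, 7)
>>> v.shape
(7, 5, 7)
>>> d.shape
(13, 7, 7)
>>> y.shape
(5, 5)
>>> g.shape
(7, 7, 5)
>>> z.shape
(7, 5)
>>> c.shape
(7, 7, 7)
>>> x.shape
(5, 5)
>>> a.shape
(5, 7, 5)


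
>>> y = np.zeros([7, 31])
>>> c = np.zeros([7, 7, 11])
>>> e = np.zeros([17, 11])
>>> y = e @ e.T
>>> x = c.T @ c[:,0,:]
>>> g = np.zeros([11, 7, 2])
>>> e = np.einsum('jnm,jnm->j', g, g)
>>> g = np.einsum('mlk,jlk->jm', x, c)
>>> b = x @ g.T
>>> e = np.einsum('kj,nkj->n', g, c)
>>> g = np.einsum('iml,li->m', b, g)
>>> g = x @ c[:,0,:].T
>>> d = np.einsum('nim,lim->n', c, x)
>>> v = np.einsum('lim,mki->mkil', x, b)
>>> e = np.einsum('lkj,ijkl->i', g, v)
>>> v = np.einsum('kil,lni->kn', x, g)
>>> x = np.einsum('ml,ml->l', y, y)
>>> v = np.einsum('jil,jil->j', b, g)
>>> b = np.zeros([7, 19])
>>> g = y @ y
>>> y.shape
(17, 17)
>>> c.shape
(7, 7, 11)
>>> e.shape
(11,)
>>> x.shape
(17,)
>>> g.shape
(17, 17)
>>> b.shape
(7, 19)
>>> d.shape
(7,)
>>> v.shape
(11,)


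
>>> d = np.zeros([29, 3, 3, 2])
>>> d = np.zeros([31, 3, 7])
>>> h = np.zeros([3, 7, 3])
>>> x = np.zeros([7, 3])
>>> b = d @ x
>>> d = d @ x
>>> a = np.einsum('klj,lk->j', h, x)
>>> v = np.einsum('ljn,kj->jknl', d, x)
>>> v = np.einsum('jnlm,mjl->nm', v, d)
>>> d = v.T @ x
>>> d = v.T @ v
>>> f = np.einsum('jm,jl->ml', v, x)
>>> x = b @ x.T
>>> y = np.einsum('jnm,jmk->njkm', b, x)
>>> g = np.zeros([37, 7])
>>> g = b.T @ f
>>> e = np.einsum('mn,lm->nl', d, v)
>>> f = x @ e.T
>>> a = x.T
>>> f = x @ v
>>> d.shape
(31, 31)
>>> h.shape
(3, 7, 3)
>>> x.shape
(31, 3, 7)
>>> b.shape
(31, 3, 3)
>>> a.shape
(7, 3, 31)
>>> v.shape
(7, 31)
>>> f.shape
(31, 3, 31)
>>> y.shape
(3, 31, 7, 3)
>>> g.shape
(3, 3, 3)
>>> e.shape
(31, 7)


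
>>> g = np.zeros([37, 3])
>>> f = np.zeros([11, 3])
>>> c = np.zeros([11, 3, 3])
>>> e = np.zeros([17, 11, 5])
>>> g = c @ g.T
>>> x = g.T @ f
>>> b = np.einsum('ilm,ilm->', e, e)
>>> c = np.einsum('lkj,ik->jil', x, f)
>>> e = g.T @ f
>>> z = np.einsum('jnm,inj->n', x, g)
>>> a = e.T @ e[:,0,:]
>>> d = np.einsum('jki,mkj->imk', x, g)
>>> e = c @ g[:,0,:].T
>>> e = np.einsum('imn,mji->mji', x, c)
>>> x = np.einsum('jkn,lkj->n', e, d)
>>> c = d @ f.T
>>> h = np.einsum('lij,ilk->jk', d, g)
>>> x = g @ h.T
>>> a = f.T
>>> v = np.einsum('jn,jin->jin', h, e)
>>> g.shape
(11, 3, 37)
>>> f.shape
(11, 3)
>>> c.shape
(3, 11, 11)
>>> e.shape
(3, 11, 37)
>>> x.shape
(11, 3, 3)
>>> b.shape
()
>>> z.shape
(3,)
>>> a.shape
(3, 11)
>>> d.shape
(3, 11, 3)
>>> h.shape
(3, 37)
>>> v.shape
(3, 11, 37)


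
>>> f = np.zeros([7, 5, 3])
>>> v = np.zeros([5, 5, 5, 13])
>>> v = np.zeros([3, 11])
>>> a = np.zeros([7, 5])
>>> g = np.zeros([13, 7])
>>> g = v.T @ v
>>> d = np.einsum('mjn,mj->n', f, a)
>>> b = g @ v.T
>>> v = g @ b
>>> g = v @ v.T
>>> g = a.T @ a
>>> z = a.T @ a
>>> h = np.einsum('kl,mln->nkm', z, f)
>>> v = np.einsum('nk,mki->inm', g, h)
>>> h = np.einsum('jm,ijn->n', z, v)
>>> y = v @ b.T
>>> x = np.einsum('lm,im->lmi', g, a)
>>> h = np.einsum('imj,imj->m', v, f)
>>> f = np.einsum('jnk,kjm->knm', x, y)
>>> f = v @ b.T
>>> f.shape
(7, 5, 11)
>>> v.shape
(7, 5, 3)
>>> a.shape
(7, 5)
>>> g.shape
(5, 5)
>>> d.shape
(3,)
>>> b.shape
(11, 3)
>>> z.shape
(5, 5)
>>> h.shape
(5,)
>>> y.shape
(7, 5, 11)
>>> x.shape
(5, 5, 7)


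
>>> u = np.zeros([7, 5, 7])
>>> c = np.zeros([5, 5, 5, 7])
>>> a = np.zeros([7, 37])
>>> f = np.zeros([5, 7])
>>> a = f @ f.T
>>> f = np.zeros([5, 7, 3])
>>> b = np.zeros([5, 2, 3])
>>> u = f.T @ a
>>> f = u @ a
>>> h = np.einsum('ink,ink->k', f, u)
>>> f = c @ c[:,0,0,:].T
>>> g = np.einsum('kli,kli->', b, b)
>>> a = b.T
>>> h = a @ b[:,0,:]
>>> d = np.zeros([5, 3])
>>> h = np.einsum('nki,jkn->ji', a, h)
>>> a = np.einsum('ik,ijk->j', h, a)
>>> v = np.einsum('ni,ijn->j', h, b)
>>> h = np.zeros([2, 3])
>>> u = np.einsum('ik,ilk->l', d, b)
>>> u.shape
(2,)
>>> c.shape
(5, 5, 5, 7)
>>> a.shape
(2,)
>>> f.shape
(5, 5, 5, 5)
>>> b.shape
(5, 2, 3)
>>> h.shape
(2, 3)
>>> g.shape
()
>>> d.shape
(5, 3)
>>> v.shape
(2,)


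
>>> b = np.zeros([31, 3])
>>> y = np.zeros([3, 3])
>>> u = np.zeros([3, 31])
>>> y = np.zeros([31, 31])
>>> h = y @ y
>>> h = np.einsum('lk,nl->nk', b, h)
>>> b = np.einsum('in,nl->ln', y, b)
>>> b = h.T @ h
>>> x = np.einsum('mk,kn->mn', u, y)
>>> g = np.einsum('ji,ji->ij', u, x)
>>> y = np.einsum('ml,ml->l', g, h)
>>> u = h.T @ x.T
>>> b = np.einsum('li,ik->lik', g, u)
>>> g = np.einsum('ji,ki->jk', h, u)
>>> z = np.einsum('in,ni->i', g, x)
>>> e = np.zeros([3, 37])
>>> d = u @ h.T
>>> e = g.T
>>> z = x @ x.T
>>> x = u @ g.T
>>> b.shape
(31, 3, 3)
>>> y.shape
(3,)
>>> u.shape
(3, 3)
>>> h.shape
(31, 3)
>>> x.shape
(3, 31)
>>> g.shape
(31, 3)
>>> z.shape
(3, 3)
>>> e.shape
(3, 31)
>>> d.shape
(3, 31)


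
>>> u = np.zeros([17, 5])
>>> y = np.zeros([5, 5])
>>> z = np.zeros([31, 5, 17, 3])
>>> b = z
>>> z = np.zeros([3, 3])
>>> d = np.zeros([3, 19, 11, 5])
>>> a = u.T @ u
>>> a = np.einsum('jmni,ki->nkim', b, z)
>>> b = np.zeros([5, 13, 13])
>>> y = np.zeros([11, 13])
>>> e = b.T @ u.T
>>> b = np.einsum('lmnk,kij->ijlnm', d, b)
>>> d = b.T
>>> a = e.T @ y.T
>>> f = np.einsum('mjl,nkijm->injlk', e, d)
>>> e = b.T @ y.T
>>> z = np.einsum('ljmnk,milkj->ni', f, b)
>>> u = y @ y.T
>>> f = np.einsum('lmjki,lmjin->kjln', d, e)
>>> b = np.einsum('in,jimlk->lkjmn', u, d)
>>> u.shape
(11, 11)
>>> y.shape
(11, 13)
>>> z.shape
(17, 13)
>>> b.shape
(13, 13, 19, 3, 11)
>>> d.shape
(19, 11, 3, 13, 13)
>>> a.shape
(17, 13, 11)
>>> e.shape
(19, 11, 3, 13, 11)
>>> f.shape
(13, 3, 19, 11)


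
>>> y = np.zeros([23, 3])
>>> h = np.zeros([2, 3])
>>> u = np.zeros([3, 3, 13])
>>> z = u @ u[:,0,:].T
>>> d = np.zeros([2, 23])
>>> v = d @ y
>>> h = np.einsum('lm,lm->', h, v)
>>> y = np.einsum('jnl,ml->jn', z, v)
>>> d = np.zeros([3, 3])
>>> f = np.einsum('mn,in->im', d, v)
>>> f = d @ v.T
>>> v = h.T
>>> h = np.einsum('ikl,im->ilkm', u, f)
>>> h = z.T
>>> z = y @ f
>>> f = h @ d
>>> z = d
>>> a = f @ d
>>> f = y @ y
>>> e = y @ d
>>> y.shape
(3, 3)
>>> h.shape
(3, 3, 3)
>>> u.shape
(3, 3, 13)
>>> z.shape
(3, 3)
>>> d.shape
(3, 3)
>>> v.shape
()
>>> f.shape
(3, 3)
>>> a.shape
(3, 3, 3)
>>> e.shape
(3, 3)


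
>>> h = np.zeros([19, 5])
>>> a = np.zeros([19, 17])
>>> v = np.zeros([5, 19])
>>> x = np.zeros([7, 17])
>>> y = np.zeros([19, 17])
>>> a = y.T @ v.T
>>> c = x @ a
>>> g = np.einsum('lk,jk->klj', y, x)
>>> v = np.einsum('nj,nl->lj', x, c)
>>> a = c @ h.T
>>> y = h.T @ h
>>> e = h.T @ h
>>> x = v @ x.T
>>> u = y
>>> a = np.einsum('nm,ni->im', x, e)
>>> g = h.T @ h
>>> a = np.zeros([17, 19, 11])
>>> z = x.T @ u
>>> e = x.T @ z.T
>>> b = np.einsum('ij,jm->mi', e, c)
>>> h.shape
(19, 5)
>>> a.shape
(17, 19, 11)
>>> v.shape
(5, 17)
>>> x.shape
(5, 7)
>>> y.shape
(5, 5)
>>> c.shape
(7, 5)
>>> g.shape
(5, 5)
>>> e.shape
(7, 7)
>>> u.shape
(5, 5)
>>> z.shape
(7, 5)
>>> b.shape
(5, 7)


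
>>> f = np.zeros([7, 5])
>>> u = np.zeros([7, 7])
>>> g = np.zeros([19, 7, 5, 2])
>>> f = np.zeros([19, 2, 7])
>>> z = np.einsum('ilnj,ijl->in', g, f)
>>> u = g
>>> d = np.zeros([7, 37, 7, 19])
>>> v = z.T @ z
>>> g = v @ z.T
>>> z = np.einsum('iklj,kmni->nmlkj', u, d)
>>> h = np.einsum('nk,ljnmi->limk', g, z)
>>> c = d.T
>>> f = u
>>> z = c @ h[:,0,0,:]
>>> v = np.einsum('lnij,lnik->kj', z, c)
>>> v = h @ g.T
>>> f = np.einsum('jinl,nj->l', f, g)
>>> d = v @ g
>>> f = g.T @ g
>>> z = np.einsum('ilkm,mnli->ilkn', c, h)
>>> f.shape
(19, 19)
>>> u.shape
(19, 7, 5, 2)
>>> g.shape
(5, 19)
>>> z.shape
(19, 7, 37, 2)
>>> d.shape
(7, 2, 7, 19)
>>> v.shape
(7, 2, 7, 5)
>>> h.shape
(7, 2, 7, 19)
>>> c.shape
(19, 7, 37, 7)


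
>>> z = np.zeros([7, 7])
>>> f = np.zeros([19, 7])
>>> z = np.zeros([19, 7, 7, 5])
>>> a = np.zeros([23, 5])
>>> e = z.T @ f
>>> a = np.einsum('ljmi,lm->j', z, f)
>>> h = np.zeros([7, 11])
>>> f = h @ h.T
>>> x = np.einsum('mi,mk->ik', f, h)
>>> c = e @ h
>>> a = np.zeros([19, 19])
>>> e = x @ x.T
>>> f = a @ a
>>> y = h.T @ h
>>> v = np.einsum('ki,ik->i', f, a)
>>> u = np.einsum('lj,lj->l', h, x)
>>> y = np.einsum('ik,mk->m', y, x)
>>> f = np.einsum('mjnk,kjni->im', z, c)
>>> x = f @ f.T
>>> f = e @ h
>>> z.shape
(19, 7, 7, 5)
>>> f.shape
(7, 11)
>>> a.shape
(19, 19)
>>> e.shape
(7, 7)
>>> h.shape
(7, 11)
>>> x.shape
(11, 11)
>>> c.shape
(5, 7, 7, 11)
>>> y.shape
(7,)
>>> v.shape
(19,)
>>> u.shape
(7,)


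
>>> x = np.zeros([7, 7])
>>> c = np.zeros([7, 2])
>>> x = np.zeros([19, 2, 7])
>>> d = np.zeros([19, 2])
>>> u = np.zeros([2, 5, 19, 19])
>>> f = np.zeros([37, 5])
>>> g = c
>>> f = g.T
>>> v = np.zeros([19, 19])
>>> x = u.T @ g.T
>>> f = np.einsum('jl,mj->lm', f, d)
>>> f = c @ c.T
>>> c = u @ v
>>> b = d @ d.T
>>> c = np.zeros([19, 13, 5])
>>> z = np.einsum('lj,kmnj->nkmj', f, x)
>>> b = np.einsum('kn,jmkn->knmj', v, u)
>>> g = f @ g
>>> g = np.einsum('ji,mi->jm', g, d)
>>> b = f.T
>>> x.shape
(19, 19, 5, 7)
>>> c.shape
(19, 13, 5)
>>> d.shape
(19, 2)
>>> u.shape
(2, 5, 19, 19)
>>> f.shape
(7, 7)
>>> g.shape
(7, 19)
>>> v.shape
(19, 19)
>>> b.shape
(7, 7)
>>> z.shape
(5, 19, 19, 7)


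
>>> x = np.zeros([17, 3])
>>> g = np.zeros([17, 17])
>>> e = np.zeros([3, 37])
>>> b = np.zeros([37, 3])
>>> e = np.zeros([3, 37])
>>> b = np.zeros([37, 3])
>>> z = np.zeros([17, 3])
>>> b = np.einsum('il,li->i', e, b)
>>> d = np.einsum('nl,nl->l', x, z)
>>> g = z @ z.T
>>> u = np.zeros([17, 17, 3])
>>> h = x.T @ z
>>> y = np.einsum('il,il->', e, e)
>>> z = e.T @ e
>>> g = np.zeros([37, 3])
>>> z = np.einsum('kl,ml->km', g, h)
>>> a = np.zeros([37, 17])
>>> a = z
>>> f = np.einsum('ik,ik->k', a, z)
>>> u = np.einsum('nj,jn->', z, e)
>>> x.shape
(17, 3)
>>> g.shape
(37, 3)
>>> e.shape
(3, 37)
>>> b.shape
(3,)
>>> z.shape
(37, 3)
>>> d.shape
(3,)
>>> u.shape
()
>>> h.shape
(3, 3)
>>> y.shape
()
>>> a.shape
(37, 3)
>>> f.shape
(3,)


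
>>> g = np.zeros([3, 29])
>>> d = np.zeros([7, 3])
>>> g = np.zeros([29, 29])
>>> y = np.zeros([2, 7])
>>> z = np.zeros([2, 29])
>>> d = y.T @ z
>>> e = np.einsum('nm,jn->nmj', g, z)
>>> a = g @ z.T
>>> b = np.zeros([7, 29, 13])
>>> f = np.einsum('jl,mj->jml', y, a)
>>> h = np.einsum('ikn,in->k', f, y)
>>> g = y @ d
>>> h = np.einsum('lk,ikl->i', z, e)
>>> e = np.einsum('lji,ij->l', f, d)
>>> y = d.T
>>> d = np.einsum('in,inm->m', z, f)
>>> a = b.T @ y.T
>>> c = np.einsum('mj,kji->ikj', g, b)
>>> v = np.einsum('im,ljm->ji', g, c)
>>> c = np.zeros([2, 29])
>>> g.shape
(2, 29)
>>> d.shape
(7,)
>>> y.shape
(29, 7)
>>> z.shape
(2, 29)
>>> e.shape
(2,)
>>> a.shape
(13, 29, 29)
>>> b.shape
(7, 29, 13)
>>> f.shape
(2, 29, 7)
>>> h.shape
(29,)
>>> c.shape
(2, 29)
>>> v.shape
(7, 2)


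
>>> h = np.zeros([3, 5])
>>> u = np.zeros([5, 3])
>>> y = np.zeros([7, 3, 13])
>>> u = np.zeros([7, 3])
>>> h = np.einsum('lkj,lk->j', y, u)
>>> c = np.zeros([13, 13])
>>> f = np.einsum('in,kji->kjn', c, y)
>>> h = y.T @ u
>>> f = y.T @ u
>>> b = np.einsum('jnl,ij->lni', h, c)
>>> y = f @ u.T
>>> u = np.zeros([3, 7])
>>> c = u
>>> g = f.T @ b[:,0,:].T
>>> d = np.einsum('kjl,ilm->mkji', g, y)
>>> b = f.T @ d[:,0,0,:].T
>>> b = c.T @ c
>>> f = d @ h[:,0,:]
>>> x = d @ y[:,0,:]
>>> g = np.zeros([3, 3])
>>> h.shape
(13, 3, 3)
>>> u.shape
(3, 7)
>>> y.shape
(13, 3, 7)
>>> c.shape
(3, 7)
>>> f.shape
(7, 3, 3, 3)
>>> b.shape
(7, 7)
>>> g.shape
(3, 3)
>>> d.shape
(7, 3, 3, 13)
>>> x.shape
(7, 3, 3, 7)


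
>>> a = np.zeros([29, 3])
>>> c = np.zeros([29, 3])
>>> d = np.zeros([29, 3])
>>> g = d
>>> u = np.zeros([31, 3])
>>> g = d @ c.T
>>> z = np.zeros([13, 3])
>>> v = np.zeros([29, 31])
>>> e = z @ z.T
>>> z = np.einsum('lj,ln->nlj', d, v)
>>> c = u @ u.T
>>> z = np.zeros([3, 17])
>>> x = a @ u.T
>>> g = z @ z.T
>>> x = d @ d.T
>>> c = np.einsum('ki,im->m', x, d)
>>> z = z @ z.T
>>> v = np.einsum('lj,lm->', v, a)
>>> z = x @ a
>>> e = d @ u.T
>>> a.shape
(29, 3)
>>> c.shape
(3,)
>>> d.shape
(29, 3)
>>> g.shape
(3, 3)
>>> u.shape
(31, 3)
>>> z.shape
(29, 3)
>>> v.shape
()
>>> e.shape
(29, 31)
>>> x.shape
(29, 29)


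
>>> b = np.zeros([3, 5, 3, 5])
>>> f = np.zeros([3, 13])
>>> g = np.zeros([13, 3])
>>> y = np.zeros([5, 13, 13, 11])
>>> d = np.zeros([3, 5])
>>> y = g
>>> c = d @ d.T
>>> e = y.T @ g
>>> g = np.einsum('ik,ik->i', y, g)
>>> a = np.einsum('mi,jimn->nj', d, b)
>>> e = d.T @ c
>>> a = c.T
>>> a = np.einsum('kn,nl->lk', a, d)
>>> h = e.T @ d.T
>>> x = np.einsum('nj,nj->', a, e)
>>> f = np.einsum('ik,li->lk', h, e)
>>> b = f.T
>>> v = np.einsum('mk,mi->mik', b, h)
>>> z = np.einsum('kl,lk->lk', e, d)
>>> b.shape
(3, 5)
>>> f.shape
(5, 3)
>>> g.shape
(13,)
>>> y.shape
(13, 3)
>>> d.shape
(3, 5)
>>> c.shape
(3, 3)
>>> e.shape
(5, 3)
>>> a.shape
(5, 3)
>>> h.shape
(3, 3)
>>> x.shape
()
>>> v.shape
(3, 3, 5)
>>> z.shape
(3, 5)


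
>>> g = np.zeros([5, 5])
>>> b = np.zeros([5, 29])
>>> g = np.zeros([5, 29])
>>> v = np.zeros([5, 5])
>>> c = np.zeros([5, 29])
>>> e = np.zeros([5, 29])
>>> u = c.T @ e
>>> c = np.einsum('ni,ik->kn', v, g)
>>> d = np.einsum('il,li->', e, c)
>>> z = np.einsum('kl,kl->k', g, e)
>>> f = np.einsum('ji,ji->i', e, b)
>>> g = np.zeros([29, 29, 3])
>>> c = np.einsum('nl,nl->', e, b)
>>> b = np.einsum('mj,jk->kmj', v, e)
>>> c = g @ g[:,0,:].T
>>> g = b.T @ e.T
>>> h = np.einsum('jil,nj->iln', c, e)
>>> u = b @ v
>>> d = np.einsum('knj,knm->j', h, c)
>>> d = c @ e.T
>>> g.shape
(5, 5, 5)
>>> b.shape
(29, 5, 5)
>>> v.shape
(5, 5)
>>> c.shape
(29, 29, 29)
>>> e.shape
(5, 29)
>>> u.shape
(29, 5, 5)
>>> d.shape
(29, 29, 5)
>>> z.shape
(5,)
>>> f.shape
(29,)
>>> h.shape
(29, 29, 5)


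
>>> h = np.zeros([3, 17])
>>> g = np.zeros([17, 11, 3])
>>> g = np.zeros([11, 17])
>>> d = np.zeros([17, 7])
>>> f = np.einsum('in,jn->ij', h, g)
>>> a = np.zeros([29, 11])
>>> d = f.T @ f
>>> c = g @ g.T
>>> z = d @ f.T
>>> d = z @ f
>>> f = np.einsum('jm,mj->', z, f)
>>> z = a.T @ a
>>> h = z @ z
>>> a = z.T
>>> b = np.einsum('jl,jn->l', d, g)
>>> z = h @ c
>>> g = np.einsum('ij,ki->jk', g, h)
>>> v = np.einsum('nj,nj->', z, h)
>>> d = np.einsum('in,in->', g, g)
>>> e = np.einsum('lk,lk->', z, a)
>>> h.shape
(11, 11)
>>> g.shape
(17, 11)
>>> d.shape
()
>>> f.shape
()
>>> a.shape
(11, 11)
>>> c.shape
(11, 11)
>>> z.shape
(11, 11)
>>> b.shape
(11,)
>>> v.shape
()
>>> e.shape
()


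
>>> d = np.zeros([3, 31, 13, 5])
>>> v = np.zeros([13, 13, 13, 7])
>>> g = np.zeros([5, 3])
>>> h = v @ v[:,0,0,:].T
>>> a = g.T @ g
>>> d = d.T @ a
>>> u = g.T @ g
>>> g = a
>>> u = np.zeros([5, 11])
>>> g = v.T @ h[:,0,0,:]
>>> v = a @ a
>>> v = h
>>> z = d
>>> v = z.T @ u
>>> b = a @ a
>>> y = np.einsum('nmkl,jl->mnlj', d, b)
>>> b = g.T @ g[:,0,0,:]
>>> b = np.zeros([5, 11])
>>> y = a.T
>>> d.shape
(5, 13, 31, 3)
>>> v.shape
(3, 31, 13, 11)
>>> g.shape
(7, 13, 13, 13)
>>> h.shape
(13, 13, 13, 13)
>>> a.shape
(3, 3)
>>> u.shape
(5, 11)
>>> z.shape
(5, 13, 31, 3)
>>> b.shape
(5, 11)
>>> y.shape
(3, 3)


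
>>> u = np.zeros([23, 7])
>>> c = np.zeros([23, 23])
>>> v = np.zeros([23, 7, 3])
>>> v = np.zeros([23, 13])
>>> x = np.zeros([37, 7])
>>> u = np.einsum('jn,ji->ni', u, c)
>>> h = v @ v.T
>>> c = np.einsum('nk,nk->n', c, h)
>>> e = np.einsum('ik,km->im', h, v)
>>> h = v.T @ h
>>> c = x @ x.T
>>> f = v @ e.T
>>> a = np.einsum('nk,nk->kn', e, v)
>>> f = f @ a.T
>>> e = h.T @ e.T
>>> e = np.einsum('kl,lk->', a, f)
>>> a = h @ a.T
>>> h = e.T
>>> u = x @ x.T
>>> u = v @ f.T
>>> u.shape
(23, 23)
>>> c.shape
(37, 37)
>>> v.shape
(23, 13)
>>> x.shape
(37, 7)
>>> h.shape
()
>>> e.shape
()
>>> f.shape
(23, 13)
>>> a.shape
(13, 13)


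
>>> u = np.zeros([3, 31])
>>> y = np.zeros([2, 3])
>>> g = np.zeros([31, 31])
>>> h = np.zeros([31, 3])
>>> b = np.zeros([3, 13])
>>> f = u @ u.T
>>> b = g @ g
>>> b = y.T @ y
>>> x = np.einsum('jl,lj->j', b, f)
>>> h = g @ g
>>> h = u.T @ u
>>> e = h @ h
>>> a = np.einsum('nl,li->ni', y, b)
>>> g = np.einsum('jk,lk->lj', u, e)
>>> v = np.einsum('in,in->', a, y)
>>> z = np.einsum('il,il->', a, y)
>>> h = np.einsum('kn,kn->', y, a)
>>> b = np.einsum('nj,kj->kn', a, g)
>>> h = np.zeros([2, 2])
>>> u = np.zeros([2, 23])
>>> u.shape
(2, 23)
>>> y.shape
(2, 3)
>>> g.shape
(31, 3)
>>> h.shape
(2, 2)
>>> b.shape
(31, 2)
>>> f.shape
(3, 3)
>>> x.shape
(3,)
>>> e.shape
(31, 31)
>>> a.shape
(2, 3)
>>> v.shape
()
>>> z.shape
()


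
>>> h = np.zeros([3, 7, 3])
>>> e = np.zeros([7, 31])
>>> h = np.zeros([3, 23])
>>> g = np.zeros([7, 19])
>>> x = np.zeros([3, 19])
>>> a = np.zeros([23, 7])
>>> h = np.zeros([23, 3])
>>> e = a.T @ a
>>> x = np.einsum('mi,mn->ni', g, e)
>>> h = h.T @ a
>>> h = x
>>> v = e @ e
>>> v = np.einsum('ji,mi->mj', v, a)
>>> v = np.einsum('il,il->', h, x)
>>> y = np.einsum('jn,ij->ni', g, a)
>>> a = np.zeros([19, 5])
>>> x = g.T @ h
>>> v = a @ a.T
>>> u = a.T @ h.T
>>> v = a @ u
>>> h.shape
(7, 19)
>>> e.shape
(7, 7)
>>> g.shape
(7, 19)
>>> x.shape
(19, 19)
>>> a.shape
(19, 5)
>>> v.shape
(19, 7)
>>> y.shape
(19, 23)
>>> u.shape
(5, 7)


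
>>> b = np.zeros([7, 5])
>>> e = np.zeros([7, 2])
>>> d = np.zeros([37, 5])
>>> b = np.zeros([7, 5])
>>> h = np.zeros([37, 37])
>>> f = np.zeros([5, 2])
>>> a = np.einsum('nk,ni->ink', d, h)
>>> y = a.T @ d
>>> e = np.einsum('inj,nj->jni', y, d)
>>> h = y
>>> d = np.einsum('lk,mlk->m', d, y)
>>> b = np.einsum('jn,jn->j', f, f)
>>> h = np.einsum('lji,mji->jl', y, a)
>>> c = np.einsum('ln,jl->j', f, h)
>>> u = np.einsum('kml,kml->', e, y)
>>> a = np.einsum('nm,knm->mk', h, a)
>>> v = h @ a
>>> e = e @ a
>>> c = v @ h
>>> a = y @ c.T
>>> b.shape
(5,)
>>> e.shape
(5, 37, 37)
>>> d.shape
(5,)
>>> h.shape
(37, 5)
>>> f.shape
(5, 2)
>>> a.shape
(5, 37, 37)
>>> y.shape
(5, 37, 5)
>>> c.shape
(37, 5)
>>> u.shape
()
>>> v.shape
(37, 37)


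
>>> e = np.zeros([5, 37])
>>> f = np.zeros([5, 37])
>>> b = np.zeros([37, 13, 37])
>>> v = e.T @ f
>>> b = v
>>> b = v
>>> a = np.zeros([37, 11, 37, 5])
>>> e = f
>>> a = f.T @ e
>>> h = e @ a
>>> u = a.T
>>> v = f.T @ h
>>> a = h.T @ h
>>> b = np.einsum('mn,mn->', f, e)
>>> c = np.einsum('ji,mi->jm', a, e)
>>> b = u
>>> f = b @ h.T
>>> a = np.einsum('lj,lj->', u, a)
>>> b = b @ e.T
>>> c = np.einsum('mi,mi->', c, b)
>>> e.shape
(5, 37)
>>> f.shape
(37, 5)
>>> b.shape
(37, 5)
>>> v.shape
(37, 37)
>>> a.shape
()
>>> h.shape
(5, 37)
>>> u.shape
(37, 37)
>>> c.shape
()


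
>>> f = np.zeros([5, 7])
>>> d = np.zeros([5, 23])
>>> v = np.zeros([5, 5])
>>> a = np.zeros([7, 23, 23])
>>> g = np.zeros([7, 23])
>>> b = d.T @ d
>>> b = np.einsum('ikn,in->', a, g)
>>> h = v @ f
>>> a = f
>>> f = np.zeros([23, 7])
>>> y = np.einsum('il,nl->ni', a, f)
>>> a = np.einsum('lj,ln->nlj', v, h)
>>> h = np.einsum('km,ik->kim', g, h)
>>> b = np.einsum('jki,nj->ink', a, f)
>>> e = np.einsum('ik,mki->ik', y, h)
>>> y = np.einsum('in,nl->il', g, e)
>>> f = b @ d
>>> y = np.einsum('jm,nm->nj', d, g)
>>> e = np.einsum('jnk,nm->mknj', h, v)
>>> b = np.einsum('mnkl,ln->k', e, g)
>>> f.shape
(5, 23, 23)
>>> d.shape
(5, 23)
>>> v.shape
(5, 5)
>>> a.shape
(7, 5, 5)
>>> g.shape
(7, 23)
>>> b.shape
(5,)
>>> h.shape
(7, 5, 23)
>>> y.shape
(7, 5)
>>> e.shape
(5, 23, 5, 7)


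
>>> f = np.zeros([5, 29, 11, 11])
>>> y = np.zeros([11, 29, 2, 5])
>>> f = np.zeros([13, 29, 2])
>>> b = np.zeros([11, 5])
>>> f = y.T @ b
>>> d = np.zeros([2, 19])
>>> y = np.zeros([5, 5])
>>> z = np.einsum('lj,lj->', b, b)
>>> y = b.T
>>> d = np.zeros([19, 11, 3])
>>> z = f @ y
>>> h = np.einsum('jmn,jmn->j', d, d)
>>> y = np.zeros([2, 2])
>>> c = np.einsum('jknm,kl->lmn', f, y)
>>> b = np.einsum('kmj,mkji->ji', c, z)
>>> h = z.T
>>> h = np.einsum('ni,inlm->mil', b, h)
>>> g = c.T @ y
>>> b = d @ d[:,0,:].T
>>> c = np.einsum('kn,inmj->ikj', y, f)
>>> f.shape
(5, 2, 29, 5)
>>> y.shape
(2, 2)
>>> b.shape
(19, 11, 19)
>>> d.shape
(19, 11, 3)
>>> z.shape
(5, 2, 29, 11)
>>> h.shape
(5, 11, 2)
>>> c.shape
(5, 2, 5)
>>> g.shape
(29, 5, 2)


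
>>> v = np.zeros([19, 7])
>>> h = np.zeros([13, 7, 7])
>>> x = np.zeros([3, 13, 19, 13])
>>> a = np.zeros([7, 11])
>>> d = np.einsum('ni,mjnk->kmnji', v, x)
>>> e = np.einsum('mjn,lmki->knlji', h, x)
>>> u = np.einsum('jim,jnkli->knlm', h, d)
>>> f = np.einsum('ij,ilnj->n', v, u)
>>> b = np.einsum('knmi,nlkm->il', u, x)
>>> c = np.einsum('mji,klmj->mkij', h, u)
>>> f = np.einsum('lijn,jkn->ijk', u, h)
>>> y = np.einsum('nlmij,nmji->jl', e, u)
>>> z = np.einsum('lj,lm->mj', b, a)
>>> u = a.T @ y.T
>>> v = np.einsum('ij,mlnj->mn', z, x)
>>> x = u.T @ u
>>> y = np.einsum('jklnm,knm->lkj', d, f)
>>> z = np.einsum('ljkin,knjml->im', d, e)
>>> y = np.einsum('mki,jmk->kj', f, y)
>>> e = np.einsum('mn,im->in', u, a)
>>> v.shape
(3, 19)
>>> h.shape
(13, 7, 7)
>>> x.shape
(13, 13)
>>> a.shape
(7, 11)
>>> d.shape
(13, 3, 19, 13, 7)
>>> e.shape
(7, 13)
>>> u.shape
(11, 13)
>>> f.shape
(3, 13, 7)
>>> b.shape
(7, 13)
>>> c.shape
(13, 19, 7, 7)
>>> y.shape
(13, 19)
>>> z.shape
(13, 7)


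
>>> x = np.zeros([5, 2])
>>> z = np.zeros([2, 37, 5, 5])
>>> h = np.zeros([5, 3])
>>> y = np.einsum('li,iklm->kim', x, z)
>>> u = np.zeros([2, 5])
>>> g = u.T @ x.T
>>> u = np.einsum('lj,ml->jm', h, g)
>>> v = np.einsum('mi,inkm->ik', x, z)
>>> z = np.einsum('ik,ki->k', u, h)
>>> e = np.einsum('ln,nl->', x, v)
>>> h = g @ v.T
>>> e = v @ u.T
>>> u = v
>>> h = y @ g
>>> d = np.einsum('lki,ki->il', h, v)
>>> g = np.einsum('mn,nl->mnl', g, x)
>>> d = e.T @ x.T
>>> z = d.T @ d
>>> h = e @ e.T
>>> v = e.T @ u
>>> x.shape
(5, 2)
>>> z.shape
(5, 5)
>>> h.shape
(2, 2)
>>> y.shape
(37, 2, 5)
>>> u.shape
(2, 5)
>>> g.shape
(5, 5, 2)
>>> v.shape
(3, 5)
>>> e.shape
(2, 3)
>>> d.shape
(3, 5)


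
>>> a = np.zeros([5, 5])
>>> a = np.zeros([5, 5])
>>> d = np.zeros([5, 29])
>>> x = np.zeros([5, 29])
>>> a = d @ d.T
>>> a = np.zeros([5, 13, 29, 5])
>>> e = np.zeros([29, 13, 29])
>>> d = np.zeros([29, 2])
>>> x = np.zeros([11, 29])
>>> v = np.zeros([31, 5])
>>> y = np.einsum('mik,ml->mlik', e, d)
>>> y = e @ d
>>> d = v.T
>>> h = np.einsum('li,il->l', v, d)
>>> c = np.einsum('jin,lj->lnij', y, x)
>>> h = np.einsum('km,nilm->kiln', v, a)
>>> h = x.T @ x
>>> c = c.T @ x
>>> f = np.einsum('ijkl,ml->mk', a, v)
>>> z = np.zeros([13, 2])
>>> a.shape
(5, 13, 29, 5)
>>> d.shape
(5, 31)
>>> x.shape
(11, 29)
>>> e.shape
(29, 13, 29)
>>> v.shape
(31, 5)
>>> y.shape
(29, 13, 2)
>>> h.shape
(29, 29)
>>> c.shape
(29, 13, 2, 29)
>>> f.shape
(31, 29)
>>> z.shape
(13, 2)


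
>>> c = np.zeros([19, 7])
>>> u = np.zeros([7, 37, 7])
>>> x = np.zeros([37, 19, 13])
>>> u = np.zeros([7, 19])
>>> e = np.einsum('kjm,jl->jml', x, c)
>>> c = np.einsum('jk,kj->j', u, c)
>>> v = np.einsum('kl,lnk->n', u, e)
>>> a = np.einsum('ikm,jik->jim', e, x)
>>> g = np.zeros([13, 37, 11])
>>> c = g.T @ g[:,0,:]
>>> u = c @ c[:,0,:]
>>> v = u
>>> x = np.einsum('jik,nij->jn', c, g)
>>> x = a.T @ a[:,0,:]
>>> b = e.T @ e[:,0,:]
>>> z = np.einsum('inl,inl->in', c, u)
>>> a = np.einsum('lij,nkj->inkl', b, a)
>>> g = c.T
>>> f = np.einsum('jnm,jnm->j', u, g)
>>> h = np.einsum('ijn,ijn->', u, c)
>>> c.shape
(11, 37, 11)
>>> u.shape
(11, 37, 11)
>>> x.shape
(7, 19, 7)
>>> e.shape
(19, 13, 7)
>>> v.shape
(11, 37, 11)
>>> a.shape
(13, 37, 19, 7)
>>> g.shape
(11, 37, 11)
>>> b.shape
(7, 13, 7)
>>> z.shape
(11, 37)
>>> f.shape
(11,)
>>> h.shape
()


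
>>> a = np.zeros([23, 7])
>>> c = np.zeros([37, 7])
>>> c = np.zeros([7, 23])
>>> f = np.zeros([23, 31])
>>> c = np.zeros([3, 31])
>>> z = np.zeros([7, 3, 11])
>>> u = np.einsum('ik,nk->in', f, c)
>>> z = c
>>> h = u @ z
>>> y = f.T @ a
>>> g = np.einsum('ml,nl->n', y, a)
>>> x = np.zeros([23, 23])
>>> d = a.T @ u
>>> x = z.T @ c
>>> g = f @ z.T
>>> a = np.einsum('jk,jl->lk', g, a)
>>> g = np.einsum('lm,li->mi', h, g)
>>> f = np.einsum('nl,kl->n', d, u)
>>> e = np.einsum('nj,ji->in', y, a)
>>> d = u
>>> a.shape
(7, 3)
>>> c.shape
(3, 31)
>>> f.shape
(7,)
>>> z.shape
(3, 31)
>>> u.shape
(23, 3)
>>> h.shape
(23, 31)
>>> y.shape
(31, 7)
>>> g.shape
(31, 3)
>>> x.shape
(31, 31)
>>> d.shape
(23, 3)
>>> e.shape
(3, 31)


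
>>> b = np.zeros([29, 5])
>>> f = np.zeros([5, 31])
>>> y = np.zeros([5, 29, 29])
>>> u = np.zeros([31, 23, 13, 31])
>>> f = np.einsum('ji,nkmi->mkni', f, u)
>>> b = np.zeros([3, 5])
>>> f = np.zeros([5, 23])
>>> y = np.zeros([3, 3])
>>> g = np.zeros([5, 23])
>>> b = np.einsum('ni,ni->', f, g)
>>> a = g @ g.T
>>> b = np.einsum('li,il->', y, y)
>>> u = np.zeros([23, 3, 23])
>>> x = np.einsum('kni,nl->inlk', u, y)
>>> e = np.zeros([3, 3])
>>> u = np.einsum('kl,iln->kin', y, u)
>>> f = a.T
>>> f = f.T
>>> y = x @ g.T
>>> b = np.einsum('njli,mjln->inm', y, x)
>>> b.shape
(5, 23, 23)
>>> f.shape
(5, 5)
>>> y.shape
(23, 3, 3, 5)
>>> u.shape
(3, 23, 23)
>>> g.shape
(5, 23)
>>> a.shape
(5, 5)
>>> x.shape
(23, 3, 3, 23)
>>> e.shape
(3, 3)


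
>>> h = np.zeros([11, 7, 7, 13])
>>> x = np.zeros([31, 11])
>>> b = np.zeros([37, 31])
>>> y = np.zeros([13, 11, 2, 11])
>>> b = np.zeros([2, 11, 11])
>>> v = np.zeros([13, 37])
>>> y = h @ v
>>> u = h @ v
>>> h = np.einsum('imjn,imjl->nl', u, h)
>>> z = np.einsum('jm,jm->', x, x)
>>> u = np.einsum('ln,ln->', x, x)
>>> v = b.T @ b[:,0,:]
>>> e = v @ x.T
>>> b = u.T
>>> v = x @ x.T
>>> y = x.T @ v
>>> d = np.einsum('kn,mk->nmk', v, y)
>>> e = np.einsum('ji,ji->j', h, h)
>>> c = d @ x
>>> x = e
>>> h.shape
(37, 13)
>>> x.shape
(37,)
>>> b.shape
()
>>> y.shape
(11, 31)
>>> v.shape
(31, 31)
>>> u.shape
()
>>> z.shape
()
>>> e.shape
(37,)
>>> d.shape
(31, 11, 31)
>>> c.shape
(31, 11, 11)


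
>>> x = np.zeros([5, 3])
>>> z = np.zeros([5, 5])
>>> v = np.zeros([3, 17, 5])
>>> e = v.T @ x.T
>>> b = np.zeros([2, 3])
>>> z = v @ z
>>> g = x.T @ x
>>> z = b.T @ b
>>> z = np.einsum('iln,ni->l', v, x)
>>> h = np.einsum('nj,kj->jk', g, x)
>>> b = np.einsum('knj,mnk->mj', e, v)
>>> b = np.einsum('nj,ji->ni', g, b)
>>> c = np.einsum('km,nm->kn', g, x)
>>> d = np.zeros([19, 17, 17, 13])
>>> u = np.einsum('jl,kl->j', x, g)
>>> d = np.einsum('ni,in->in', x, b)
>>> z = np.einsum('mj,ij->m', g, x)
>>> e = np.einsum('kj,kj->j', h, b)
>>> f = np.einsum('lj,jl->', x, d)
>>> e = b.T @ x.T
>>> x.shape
(5, 3)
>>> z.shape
(3,)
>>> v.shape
(3, 17, 5)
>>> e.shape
(5, 5)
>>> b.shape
(3, 5)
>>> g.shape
(3, 3)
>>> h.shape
(3, 5)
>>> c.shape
(3, 5)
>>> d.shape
(3, 5)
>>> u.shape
(5,)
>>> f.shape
()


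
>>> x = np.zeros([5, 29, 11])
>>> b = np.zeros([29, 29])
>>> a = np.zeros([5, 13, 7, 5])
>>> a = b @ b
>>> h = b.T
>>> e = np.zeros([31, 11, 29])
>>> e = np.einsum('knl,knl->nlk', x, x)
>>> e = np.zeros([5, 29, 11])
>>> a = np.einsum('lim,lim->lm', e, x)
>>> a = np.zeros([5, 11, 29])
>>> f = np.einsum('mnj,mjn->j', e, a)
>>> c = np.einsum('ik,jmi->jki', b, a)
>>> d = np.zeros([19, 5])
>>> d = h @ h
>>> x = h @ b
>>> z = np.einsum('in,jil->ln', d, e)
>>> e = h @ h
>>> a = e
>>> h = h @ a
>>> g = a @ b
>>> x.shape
(29, 29)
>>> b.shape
(29, 29)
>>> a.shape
(29, 29)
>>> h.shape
(29, 29)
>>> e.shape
(29, 29)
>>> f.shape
(11,)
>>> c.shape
(5, 29, 29)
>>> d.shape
(29, 29)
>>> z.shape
(11, 29)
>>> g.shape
(29, 29)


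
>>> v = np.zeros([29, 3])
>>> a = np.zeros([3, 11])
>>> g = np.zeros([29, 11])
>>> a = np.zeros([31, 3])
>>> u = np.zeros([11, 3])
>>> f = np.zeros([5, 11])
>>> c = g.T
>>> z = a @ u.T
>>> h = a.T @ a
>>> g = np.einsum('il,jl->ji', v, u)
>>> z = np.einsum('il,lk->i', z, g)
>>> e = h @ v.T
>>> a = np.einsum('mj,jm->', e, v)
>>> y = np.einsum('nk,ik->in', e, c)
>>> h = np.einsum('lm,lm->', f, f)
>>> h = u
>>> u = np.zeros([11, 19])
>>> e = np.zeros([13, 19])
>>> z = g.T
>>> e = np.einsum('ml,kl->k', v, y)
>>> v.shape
(29, 3)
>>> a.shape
()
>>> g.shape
(11, 29)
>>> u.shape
(11, 19)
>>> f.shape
(5, 11)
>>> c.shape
(11, 29)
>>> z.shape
(29, 11)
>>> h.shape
(11, 3)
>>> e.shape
(11,)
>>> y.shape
(11, 3)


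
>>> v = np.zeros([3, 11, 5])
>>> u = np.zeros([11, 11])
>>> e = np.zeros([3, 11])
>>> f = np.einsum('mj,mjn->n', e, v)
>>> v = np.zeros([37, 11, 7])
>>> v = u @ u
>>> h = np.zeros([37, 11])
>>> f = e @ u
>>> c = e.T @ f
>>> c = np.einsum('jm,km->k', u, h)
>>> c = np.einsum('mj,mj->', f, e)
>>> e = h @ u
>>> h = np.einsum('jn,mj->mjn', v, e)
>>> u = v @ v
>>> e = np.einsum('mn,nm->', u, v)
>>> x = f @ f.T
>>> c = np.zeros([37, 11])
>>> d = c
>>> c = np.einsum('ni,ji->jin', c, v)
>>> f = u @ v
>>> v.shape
(11, 11)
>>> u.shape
(11, 11)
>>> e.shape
()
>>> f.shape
(11, 11)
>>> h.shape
(37, 11, 11)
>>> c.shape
(11, 11, 37)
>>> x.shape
(3, 3)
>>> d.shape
(37, 11)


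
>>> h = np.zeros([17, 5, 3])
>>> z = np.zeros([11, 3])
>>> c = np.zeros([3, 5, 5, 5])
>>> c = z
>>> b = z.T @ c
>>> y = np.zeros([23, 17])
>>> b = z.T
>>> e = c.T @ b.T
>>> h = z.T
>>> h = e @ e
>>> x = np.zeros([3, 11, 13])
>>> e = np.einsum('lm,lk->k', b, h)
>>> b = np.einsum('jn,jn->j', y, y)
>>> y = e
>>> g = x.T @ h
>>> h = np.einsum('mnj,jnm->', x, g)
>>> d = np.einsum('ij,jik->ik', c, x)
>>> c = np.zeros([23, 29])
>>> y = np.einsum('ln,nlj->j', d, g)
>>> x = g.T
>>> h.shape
()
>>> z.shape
(11, 3)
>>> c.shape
(23, 29)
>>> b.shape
(23,)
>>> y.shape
(3,)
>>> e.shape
(3,)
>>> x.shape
(3, 11, 13)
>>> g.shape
(13, 11, 3)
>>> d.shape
(11, 13)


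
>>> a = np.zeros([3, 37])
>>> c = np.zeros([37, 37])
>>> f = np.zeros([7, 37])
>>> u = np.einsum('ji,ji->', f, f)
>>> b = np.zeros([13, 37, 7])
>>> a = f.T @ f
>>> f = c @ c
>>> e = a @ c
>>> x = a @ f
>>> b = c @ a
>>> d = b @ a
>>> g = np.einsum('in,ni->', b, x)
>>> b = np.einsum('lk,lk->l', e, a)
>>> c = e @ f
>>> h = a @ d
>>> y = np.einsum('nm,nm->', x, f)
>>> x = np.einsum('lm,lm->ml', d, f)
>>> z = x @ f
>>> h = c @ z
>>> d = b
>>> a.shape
(37, 37)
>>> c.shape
(37, 37)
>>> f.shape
(37, 37)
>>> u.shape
()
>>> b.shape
(37,)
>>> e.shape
(37, 37)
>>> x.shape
(37, 37)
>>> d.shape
(37,)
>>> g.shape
()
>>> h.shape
(37, 37)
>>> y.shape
()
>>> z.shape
(37, 37)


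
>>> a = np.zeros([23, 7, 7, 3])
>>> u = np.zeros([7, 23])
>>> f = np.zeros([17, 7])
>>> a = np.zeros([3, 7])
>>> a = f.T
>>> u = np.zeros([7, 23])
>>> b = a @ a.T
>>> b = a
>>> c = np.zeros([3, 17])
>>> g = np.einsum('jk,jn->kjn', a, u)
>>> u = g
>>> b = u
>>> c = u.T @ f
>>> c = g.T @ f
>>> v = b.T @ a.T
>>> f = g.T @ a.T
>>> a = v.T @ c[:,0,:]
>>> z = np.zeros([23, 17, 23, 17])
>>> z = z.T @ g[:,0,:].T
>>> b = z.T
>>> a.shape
(7, 7, 7)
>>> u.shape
(17, 7, 23)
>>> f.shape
(23, 7, 7)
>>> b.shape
(17, 17, 23, 17)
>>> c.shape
(23, 7, 7)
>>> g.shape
(17, 7, 23)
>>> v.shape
(23, 7, 7)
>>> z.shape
(17, 23, 17, 17)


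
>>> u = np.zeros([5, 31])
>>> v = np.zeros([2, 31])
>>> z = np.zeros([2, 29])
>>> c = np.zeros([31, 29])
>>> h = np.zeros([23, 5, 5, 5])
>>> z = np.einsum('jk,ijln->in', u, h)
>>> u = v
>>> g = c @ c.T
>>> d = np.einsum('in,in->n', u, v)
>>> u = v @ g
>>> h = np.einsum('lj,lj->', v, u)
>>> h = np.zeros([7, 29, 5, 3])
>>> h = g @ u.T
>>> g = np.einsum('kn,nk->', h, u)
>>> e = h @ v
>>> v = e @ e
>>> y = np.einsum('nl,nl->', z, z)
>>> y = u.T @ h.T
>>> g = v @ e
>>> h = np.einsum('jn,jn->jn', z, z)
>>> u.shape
(2, 31)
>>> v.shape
(31, 31)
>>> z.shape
(23, 5)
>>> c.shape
(31, 29)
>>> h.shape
(23, 5)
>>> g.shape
(31, 31)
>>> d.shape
(31,)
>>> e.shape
(31, 31)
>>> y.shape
(31, 31)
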